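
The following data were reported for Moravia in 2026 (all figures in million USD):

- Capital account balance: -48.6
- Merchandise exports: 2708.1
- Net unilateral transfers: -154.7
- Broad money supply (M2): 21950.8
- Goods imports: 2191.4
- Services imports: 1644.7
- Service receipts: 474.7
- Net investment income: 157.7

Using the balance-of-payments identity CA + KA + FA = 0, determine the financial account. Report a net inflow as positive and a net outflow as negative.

Goods balance = 2708.1 - 2191.4 = 516.7
Services balance = 474.7 - 1644.7 = -1170.0
Trade balance (goods + services) = 516.7 + (-1170.0) = -653.3
Net primary income = 157.7
Net secondary income = -154.7
Current account = -653.3 + 157.7 + (-154.7) = -650.3
Financial account = -(-650.3 + (-48.6)) = 698.9

698.9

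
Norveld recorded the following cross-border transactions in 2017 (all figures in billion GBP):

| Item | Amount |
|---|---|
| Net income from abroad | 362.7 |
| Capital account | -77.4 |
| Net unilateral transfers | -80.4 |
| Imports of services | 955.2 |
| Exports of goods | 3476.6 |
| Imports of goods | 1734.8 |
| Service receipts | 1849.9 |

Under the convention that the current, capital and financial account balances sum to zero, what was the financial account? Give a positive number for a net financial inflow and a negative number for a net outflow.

Goods balance = 3476.6 - 1734.8 = 1741.8
Services balance = 1849.9 - 955.2 = 894.7
Trade balance (goods + services) = 1741.8 + 894.7 = 2636.5
Net primary income = 362.7
Net secondary income = -80.4
Current account = 2636.5 + 362.7 + (-80.4) = 2918.8
Financial account = -(2918.8 + (-77.4)) = -2841.4

-2841.4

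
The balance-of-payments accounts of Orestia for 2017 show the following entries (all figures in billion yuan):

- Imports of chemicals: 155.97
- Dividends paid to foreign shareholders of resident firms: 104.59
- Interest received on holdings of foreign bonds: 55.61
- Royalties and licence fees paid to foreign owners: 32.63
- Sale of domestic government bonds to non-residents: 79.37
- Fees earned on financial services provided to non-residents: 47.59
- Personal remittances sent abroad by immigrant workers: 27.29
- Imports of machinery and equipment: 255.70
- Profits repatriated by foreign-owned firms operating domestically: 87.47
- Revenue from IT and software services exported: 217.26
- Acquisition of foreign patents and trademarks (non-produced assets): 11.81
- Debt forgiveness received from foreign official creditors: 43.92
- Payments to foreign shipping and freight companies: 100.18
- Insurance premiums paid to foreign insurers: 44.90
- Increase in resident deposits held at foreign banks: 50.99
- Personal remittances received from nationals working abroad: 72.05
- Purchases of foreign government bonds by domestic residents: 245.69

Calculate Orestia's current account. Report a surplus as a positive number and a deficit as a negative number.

-416.22

Goods: -155.97 - 255.70 = -411.67
Services: -32.63 - 100.18 - 44.90 + 47.59 + 217.26 = 87.14
Primary income: -104.59 - 87.47 + 55.61 = -136.45
Secondary income: -27.29 + 72.05 = 44.76
Current account = (-411.67) + 87.14 + (-136.45) + 44.76 = -416.22
(Excluded from the current account — financial account: sale of domestic government bonds to non-residents 79.37, increase in resident deposits held at foreign banks 50.99, purchases of foreign government bonds by domestic residents 245.69; capital account: acquisition of foreign patents and trademarks (non-produced assets) 11.81, debt forgiveness received from foreign official creditors 43.92.)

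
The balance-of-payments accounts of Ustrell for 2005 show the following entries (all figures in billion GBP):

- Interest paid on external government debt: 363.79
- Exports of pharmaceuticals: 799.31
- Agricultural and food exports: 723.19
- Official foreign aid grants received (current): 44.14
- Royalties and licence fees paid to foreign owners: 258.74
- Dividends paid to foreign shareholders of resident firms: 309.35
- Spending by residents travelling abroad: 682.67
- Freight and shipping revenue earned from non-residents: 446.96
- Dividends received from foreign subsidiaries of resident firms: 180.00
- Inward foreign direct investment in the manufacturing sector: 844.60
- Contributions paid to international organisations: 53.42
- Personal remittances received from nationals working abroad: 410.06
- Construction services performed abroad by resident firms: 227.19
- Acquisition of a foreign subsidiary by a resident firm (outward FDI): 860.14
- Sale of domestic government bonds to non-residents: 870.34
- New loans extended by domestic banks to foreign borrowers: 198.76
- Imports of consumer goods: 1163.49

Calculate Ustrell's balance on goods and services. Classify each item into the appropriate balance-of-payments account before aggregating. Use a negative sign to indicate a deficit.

91.75

Goods: -1163.49 + 723.19 + 799.31 = 359.01
Services: 227.19 + 446.96 - 258.74 - 682.67 = -267.26
Trade balance = 359.01 + (-267.26) = 91.75
(Excluded from the trade balance — primary income: interest paid on external government debt 363.79, dividends paid to foreign shareholders of resident firms 309.35, dividends received from foreign subsidiaries of resident firms 180.00; secondary income: official foreign aid grants received (current) 44.14, contributions paid to international organisations 53.42, personal remittances received from nationals working abroad 410.06; financial account: inward foreign direct investment in the manufacturing sector 844.60, acquisition of a foreign subsidiary by a resident firm (outward FDI) 860.14, sale of domestic government bonds to non-residents 870.34, new loans extended by domestic banks to foreign borrowers 198.76.)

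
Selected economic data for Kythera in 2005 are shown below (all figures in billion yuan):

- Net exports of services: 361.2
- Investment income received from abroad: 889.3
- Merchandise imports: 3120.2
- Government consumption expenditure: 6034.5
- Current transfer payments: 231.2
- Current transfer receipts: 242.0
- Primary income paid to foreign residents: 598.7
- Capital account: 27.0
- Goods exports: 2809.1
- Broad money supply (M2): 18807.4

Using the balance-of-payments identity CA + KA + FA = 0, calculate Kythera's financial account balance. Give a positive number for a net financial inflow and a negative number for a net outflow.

Goods balance = 2809.1 - 3120.2 = -311.1
Services balance = 361.2
Trade balance (goods + services) = -311.1 + 361.2 = 50.1
Net primary income = 889.3 - 598.7 = 290.6
Net secondary income = 242.0 - 231.2 = 10.8
Current account = 50.1 + 290.6 + 10.8 = 351.5
Financial account = -(351.5 + 27.0) = -378.5

-378.5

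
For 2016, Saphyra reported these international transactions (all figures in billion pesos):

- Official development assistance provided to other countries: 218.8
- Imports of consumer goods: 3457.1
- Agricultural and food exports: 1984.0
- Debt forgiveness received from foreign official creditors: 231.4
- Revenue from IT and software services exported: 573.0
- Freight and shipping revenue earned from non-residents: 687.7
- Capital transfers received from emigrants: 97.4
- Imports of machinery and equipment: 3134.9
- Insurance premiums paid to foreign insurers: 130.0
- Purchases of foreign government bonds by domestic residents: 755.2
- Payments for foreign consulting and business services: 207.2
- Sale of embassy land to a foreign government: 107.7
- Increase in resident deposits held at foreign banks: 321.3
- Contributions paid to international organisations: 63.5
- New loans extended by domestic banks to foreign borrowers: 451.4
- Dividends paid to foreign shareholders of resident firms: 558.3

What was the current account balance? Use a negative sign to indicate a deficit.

-4525.1

Goods: -3134.9 - 3457.1 + 1984.0 = -4608.0
Services: -130.0 - 207.2 + 687.7 + 573.0 = 923.5
Primary income: -558.3
Secondary income: -218.8 - 63.5 = -282.3
Current account = (-4608.0) + 923.5 + (-558.3) + (-282.3) = -4525.1
(Excluded from the current account — capital account: debt forgiveness received from foreign official creditors 231.4, capital transfers received from emigrants 97.4, sale of embassy land to a foreign government 107.7; financial account: purchases of foreign government bonds by domestic residents 755.2, increase in resident deposits held at foreign banks 321.3, new loans extended by domestic banks to foreign borrowers 451.4.)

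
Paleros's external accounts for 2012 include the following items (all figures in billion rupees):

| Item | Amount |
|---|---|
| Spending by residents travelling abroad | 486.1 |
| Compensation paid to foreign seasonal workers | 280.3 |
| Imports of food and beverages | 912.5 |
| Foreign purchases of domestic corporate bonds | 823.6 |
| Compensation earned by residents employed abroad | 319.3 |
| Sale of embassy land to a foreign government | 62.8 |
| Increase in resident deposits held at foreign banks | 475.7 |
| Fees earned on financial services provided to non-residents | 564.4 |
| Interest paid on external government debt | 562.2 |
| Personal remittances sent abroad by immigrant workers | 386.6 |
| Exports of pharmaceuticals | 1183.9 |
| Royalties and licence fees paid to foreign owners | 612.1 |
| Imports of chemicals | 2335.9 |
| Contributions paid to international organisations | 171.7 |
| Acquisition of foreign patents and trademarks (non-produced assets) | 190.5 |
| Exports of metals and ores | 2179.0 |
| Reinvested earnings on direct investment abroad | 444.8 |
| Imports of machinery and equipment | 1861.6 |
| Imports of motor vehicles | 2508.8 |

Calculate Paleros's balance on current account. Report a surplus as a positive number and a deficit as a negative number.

Goods: -2335.9 - 2508.8 + 1183.9 + 2179.0 - 1861.6 - 912.5 = -4255.9
Services: -612.1 - 486.1 + 564.4 = -533.8
Primary income: 319.3 - 562.2 + 444.8 - 280.3 = -78.4
Secondary income: -386.6 - 171.7 = -558.3
Current account = (-4255.9) + (-533.8) + (-78.4) + (-558.3) = -5426.4
(Excluded from the current account — financial account: foreign purchases of domestic corporate bonds 823.6, increase in resident deposits held at foreign banks 475.7; capital account: sale of embassy land to a foreign government 62.8, acquisition of foreign patents and trademarks (non-produced assets) 190.5.)

-5426.4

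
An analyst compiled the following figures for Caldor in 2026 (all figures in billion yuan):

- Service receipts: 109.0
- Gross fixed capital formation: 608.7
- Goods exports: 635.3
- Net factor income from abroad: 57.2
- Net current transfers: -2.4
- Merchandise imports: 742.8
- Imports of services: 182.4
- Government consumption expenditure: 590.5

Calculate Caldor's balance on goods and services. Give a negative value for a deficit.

-180.9

Goods balance = 635.3 - 742.8 = -107.5
Services balance = 109.0 - 182.4 = -73.4
Trade balance (goods + services) = -107.5 + (-73.4) = -180.9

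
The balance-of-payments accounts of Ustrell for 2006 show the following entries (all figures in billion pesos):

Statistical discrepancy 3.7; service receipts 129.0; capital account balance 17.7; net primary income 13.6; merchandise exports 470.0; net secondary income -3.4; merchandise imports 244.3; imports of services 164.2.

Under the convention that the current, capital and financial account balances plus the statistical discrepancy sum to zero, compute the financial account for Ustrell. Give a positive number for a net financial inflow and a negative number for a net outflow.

Goods balance = 470.0 - 244.3 = 225.7
Services balance = 129.0 - 164.2 = -35.2
Trade balance (goods + services) = 225.7 + (-35.2) = 190.5
Net primary income = 13.6
Net secondary income = -3.4
Current account = 190.5 + 13.6 + (-3.4) = 200.7
Financial account = -(200.7 + 17.7 + 3.7) = -222.1

-222.1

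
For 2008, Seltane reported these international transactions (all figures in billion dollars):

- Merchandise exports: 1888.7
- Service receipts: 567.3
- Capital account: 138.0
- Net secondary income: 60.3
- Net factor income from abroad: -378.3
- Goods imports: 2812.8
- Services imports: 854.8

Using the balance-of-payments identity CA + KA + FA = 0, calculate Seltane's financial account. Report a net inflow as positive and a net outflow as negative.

Goods balance = 1888.7 - 2812.8 = -924.1
Services balance = 567.3 - 854.8 = -287.5
Trade balance (goods + services) = -924.1 + (-287.5) = -1211.6
Net primary income = -378.3
Net secondary income = 60.3
Current account = -1211.6 + (-378.3) + 60.3 = -1529.6
Financial account = -(-1529.6 + 138.0) = 1391.6

1391.6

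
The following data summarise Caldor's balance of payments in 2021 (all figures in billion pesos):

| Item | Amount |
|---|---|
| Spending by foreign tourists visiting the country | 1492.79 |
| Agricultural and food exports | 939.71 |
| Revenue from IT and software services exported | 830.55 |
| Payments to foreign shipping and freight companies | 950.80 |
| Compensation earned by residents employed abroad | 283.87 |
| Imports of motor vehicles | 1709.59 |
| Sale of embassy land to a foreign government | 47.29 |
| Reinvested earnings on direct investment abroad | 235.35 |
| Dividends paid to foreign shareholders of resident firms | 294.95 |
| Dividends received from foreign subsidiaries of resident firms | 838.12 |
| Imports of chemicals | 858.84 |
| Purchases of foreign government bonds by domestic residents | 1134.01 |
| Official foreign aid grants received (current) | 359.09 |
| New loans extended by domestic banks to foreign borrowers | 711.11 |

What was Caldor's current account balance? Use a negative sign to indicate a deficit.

Goods: -858.84 + 939.71 - 1709.59 = -1628.72
Services: 1492.79 - 950.80 + 830.55 = 1372.54
Primary income: -294.95 + 838.12 + 283.87 + 235.35 = 1062.39
Secondary income: 359.09
Current account = (-1628.72) + 1372.54 + 1062.39 + 359.09 = 1165.30
(Excluded from the current account — capital account: sale of embassy land to a foreign government 47.29; financial account: purchases of foreign government bonds by domestic residents 1134.01, new loans extended by domestic banks to foreign borrowers 711.11.)

1165.30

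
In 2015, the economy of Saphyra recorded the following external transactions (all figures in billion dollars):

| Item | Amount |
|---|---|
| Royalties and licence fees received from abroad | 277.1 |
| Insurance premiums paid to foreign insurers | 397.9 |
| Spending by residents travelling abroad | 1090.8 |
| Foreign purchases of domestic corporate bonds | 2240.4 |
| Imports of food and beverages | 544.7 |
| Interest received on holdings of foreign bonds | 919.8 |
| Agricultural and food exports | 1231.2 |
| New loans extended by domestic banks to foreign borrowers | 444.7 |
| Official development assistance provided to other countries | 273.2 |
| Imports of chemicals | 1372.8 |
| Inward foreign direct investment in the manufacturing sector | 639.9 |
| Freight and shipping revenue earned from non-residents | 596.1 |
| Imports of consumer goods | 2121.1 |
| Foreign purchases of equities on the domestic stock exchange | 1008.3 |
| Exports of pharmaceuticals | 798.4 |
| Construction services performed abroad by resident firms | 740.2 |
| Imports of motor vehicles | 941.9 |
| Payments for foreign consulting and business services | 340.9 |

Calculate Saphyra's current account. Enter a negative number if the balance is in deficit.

Goods: 798.4 + 1231.2 - 544.7 - 941.9 - 2121.1 - 1372.8 = -2950.9
Services: 740.2 - 397.9 - 1090.8 + 277.1 - 340.9 + 596.1 = -216.2
Primary income: 919.8
Secondary income: -273.2
Current account = (-2950.9) + (-216.2) + 919.8 + (-273.2) = -2520.5
(Excluded from the current account — financial account: foreign purchases of domestic corporate bonds 2240.4, new loans extended by domestic banks to foreign borrowers 444.7, inward foreign direct investment in the manufacturing sector 639.9, foreign purchases of equities on the domestic stock exchange 1008.3.)

-2520.5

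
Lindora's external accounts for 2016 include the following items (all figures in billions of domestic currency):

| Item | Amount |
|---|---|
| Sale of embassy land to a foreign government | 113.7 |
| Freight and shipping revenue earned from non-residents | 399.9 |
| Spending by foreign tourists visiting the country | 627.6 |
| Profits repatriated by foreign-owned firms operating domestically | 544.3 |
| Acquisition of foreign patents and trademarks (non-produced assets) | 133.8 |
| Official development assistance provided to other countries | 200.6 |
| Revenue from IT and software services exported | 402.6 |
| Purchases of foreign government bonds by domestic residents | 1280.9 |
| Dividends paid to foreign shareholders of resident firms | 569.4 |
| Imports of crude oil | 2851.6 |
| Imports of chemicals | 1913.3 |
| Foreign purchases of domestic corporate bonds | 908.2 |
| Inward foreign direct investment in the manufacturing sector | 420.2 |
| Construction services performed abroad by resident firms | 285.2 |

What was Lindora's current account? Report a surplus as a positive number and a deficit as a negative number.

-4363.9

Goods: -1913.3 - 2851.6 = -4764.9
Services: 399.9 + 402.6 + 627.6 + 285.2 = 1715.3
Primary income: -544.3 - 569.4 = -1113.7
Secondary income: -200.6
Current account = (-4764.9) + 1715.3 + (-1113.7) + (-200.6) = -4363.9
(Excluded from the current account — capital account: sale of embassy land to a foreign government 113.7, acquisition of foreign patents and trademarks (non-produced assets) 133.8; financial account: purchases of foreign government bonds by domestic residents 1280.9, foreign purchases of domestic corporate bonds 908.2, inward foreign direct investment in the manufacturing sector 420.2.)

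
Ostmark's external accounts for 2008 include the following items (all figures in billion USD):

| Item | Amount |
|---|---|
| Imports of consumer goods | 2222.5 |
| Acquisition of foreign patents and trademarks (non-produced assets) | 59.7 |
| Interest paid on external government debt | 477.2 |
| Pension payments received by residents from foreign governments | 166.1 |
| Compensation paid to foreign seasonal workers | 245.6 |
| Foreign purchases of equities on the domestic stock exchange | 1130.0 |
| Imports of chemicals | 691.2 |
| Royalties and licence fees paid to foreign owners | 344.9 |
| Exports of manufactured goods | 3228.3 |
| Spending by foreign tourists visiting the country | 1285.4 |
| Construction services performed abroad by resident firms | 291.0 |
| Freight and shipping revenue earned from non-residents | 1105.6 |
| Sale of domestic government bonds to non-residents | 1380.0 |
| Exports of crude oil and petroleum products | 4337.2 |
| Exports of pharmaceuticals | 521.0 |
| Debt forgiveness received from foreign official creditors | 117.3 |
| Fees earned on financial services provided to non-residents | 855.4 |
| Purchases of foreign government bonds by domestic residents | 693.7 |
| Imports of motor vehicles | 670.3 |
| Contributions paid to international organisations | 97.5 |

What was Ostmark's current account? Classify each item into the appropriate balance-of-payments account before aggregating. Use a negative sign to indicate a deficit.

Goods: -691.2 + 3228.3 + 521.0 - 670.3 - 2222.5 + 4337.2 = 4502.5
Services: 1285.4 + 1105.6 + 291.0 - 344.9 + 855.4 = 3192.5
Primary income: -477.2 - 245.6 = -722.8
Secondary income: 166.1 - 97.5 = 68.6
Current account = 4502.5 + 3192.5 + (-722.8) + 68.6 = 7040.8
(Excluded from the current account — capital account: acquisition of foreign patents and trademarks (non-produced assets) 59.7, debt forgiveness received from foreign official creditors 117.3; financial account: foreign purchases of equities on the domestic stock exchange 1130.0, sale of domestic government bonds to non-residents 1380.0, purchases of foreign government bonds by domestic residents 693.7.)

7040.8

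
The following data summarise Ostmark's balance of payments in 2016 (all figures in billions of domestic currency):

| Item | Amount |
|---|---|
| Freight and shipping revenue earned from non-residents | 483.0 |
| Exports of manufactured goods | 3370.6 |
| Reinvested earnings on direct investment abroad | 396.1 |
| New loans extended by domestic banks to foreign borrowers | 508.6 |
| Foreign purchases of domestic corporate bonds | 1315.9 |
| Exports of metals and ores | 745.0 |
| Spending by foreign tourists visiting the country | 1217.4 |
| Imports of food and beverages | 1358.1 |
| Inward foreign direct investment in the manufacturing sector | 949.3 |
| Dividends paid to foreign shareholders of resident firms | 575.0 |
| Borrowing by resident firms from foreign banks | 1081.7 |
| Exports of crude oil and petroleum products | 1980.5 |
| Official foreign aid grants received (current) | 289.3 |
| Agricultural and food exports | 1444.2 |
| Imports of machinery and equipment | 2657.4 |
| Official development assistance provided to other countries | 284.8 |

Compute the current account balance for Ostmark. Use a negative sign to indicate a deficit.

5050.8

Goods: -2657.4 + 1980.5 + 3370.6 - 1358.1 + 745.0 + 1444.2 = 3524.8
Services: 1217.4 + 483.0 = 1700.4
Primary income: 396.1 - 575.0 = -178.9
Secondary income: -284.8 + 289.3 = 4.5
Current account = 3524.8 + 1700.4 + (-178.9) + 4.5 = 5050.8
(Excluded from the current account — financial account: new loans extended by domestic banks to foreign borrowers 508.6, foreign purchases of domestic corporate bonds 1315.9, inward foreign direct investment in the manufacturing sector 949.3, borrowing by resident firms from foreign banks 1081.7.)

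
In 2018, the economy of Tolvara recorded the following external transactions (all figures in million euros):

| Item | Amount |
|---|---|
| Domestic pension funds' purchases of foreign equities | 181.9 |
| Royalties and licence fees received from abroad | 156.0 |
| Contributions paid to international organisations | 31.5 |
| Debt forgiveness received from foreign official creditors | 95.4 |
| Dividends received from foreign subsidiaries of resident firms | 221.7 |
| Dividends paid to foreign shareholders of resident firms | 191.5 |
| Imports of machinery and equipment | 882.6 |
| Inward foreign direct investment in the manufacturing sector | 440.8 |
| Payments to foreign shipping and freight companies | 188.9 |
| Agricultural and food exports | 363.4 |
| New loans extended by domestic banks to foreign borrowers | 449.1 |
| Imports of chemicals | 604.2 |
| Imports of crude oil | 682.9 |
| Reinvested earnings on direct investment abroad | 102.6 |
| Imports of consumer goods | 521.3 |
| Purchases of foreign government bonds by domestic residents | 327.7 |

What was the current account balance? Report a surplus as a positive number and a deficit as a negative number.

-2259.2

Goods: -882.6 - 682.9 - 604.2 - 521.3 + 363.4 = -2327.6
Services: -188.9 + 156.0 = -32.9
Primary income: 102.6 + 221.7 - 191.5 = 132.8
Secondary income: -31.5
Current account = (-2327.6) + (-32.9) + 132.8 + (-31.5) = -2259.2
(Excluded from the current account — financial account: domestic pension funds' purchases of foreign equities 181.9, inward foreign direct investment in the manufacturing sector 440.8, new loans extended by domestic banks to foreign borrowers 449.1, purchases of foreign government bonds by domestic residents 327.7; capital account: debt forgiveness received from foreign official creditors 95.4.)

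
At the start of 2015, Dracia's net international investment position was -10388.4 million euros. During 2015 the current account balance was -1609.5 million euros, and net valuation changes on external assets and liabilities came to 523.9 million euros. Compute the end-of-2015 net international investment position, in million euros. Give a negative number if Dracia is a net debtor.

-11474.0

Change in NIIP = current account + net valuation change = -1609.5 + 523.9 = -1085.6
End-of-year NIIP = -10388.4 + (-1085.6) = -11474.0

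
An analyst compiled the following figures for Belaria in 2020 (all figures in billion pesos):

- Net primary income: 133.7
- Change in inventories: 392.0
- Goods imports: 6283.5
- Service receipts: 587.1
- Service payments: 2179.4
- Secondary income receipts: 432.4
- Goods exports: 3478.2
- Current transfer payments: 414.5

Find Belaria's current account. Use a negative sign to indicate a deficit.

-4246.0

Goods balance = 3478.2 - 6283.5 = -2805.3
Services balance = 587.1 - 2179.4 = -1592.3
Trade balance (goods + services) = -2805.3 + (-1592.3) = -4397.6
Net primary income = 133.7
Net secondary income = 432.4 - 414.5 = 17.9
Current account = -4397.6 + 133.7 + 17.9 = -4246.0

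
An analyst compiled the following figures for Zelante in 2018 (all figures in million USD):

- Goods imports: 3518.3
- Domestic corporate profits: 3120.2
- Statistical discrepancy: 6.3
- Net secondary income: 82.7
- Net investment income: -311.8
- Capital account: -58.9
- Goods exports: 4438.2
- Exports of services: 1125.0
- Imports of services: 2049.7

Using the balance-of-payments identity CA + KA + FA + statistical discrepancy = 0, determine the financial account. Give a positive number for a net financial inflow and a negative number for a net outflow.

286.5

Goods balance = 4438.2 - 3518.3 = 919.9
Services balance = 1125.0 - 2049.7 = -924.7
Trade balance (goods + services) = 919.9 + (-924.7) = -4.8
Net primary income = -311.8
Net secondary income = 82.7
Current account = -4.8 + (-311.8) + 82.7 = -233.9
Financial account = -(-233.9 + (-58.9) + 6.3) = 286.5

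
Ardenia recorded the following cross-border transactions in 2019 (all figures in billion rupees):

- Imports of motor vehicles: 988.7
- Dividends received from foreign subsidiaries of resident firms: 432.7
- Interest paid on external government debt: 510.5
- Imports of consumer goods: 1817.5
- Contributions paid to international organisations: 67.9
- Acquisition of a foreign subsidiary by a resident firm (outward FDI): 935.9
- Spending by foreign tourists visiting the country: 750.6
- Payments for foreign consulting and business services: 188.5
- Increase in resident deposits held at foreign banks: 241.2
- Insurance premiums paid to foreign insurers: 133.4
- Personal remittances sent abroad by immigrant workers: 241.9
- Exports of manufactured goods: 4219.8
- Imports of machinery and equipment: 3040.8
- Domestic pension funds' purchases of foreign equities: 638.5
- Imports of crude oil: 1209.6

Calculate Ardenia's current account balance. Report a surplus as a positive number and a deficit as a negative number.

-2795.7

Goods: 4219.8 - 1209.6 - 1817.5 - 3040.8 - 988.7 = -2836.8
Services: 750.6 - 188.5 - 133.4 = 428.7
Primary income: 432.7 - 510.5 = -77.8
Secondary income: -241.9 - 67.9 = -309.8
Current account = (-2836.8) + 428.7 + (-77.8) + (-309.8) = -2795.7
(Excluded from the current account — financial account: acquisition of a foreign subsidiary by a resident firm (outward FDI) 935.9, increase in resident deposits held at foreign banks 241.2, domestic pension funds' purchases of foreign equities 638.5.)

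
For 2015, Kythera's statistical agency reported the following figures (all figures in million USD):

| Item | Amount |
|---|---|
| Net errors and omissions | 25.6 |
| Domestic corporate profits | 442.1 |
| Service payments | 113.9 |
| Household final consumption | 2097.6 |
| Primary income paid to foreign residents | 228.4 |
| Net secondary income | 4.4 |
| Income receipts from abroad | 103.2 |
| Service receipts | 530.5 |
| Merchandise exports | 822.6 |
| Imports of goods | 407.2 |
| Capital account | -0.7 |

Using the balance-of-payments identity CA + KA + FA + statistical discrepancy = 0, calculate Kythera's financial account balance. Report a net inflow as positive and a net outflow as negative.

-736.1

Goods balance = 822.6 - 407.2 = 415.4
Services balance = 530.5 - 113.9 = 416.6
Trade balance (goods + services) = 415.4 + 416.6 = 832.0
Net primary income = 103.2 - 228.4 = -125.2
Net secondary income = 4.4
Current account = 832.0 + (-125.2) + 4.4 = 711.2
Financial account = -(711.2 + (-0.7) + 25.6) = -736.1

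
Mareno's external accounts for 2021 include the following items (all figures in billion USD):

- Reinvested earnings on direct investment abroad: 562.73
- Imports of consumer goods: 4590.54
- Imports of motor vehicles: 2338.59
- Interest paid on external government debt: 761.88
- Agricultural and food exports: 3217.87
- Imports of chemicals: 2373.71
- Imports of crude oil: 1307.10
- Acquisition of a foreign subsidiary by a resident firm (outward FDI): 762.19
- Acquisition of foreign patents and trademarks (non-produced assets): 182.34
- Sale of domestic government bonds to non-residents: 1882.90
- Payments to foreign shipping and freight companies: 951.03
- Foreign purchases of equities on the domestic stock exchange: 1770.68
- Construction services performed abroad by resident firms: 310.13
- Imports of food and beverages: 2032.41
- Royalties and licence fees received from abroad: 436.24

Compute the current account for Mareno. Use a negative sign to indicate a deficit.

Goods: -1307.10 - 2338.59 + 3217.87 - 2032.41 - 2373.71 - 4590.54 = -9424.48
Services: -951.03 + 310.13 + 436.24 = -204.66
Primary income: -761.88 + 562.73 = -199.15
Current account = (-9424.48) + (-204.66) + (-199.15) = -9828.29
(Excluded from the current account — financial account: acquisition of a foreign subsidiary by a resident firm (outward FDI) 762.19, sale of domestic government bonds to non-residents 1882.90, foreign purchases of equities on the domestic stock exchange 1770.68; capital account: acquisition of foreign patents and trademarks (non-produced assets) 182.34.)

-9828.29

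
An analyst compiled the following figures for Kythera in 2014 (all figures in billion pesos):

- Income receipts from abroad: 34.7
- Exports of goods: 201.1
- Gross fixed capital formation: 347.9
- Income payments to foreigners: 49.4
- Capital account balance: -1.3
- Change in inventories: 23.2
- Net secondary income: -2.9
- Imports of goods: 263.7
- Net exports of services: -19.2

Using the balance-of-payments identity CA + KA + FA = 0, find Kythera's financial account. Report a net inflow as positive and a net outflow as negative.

Goods balance = 201.1 - 263.7 = -62.6
Services balance = -19.2
Trade balance (goods + services) = -62.6 + (-19.2) = -81.8
Net primary income = 34.7 - 49.4 = -14.7
Net secondary income = -2.9
Current account = -81.8 + (-14.7) + (-2.9) = -99.4
Financial account = -(-99.4 + (-1.3)) = 100.7

100.7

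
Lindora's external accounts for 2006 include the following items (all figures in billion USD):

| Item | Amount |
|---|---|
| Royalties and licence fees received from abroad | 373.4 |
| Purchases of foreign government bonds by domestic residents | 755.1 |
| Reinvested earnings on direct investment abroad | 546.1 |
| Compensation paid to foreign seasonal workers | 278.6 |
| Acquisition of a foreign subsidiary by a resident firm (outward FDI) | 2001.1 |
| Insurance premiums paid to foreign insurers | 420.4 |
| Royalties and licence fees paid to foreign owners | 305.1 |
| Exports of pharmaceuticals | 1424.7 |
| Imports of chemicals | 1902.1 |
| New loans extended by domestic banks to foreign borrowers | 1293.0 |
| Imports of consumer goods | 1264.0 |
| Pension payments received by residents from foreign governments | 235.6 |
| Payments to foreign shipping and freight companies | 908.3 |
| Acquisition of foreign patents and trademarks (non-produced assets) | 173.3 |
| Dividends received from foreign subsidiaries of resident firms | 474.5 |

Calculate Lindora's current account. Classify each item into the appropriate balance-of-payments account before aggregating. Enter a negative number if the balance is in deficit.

-2024.2

Goods: -1264.0 - 1902.1 + 1424.7 = -1741.4
Services: -305.1 - 908.3 - 420.4 + 373.4 = -1260.4
Primary income: -278.6 + 474.5 + 546.1 = 742.0
Secondary income: 235.6
Current account = (-1741.4) + (-1260.4) + 742.0 + 235.6 = -2024.2
(Excluded from the current account — financial account: purchases of foreign government bonds by domestic residents 755.1, acquisition of a foreign subsidiary by a resident firm (outward FDI) 2001.1, new loans extended by domestic banks to foreign borrowers 1293.0; capital account: acquisition of foreign patents and trademarks (non-produced assets) 173.3.)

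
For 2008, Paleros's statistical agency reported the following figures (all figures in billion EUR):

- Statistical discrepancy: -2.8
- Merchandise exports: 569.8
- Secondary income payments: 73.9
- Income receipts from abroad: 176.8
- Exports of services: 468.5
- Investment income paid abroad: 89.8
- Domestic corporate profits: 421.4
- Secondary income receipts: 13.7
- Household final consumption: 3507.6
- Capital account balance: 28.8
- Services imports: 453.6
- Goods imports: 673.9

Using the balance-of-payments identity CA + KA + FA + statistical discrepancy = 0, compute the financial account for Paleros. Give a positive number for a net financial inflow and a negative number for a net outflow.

Goods balance = 569.8 - 673.9 = -104.1
Services balance = 468.5 - 453.6 = 14.9
Trade balance (goods + services) = -104.1 + 14.9 = -89.2
Net primary income = 176.8 - 89.8 = 87.0
Net secondary income = 13.7 - 73.9 = -60.2
Current account = -89.2 + 87.0 + (-60.2) = -62.4
Financial account = -(-62.4 + 28.8 + (-2.8)) = 36.4

36.4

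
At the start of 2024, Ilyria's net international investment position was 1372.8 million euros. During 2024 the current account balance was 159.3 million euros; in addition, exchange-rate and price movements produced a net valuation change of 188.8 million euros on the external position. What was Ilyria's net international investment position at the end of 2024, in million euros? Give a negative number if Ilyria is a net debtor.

Change in NIIP = current account + net valuation change = 159.3 + 188.8 = 348.1
End-of-year NIIP = 1372.8 + 348.1 = 1720.9

1720.9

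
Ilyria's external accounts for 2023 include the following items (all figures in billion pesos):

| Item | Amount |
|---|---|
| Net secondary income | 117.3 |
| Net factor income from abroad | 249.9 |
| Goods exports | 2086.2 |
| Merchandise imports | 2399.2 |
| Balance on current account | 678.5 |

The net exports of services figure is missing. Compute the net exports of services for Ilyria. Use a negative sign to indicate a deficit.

624.3

Current account = goods balance + services balance + net primary income + net secondary income
Sum of the known components = 54.2
Net exports of services = CA - (known components) = 678.5 - 54.2 = 624.3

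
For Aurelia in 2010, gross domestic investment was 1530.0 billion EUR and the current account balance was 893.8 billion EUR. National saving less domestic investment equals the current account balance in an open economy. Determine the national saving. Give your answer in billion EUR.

S - I = CA (net lending to the rest of the world).
S = I + CA = 1530.0 + 893.8 = 2423.8

2423.8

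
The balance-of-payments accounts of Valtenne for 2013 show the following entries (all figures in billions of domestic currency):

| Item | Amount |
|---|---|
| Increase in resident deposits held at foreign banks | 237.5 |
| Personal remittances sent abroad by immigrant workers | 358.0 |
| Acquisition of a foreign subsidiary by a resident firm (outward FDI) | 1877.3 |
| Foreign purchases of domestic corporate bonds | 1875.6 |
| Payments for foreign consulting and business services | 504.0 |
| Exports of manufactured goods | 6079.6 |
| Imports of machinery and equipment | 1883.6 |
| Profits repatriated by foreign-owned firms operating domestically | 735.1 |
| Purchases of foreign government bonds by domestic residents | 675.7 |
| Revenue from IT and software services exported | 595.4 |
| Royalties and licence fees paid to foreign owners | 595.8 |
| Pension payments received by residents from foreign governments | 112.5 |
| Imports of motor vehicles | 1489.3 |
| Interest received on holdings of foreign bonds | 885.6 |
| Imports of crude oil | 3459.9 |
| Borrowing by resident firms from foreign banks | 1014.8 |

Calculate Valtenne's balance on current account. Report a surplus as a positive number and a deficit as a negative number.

-1352.6

Goods: -1883.6 + 6079.6 - 3459.9 - 1489.3 = -753.2
Services: 595.4 - 504.0 - 595.8 = -504.4
Primary income: -735.1 + 885.6 = 150.5
Secondary income: 112.5 - 358.0 = -245.5
Current account = (-753.2) + (-504.4) + 150.5 + (-245.5) = -1352.6
(Excluded from the current account — financial account: increase in resident deposits held at foreign banks 237.5, acquisition of a foreign subsidiary by a resident firm (outward FDI) 1877.3, foreign purchases of domestic corporate bonds 1875.6, purchases of foreign government bonds by domestic residents 675.7, borrowing by resident firms from foreign banks 1014.8.)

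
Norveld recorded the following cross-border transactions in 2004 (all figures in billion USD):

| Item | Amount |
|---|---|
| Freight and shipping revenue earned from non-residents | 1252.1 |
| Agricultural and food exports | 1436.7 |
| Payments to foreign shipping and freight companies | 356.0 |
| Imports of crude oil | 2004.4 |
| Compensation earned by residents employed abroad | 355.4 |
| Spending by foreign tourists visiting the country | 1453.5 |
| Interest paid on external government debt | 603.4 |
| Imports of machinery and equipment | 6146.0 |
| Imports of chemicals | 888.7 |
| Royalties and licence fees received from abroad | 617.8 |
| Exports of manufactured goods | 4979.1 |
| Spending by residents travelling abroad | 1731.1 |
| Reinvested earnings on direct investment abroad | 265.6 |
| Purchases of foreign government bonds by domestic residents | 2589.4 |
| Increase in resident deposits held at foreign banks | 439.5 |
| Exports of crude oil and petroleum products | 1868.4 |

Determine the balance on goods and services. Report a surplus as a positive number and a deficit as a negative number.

Goods: 1436.7 - 2004.4 + 4979.1 + 1868.4 - 888.7 - 6146.0 = -754.9
Services: -356.0 + 1252.1 + 617.8 + 1453.5 - 1731.1 = 1236.3
Trade balance = -754.9 + 1236.3 = 481.4
(Excluded from the trade balance — primary income: compensation earned by residents employed abroad 355.4, interest paid on external government debt 603.4, reinvested earnings on direct investment abroad 265.6; financial account: purchases of foreign government bonds by domestic residents 2589.4, increase in resident deposits held at foreign banks 439.5.)

481.4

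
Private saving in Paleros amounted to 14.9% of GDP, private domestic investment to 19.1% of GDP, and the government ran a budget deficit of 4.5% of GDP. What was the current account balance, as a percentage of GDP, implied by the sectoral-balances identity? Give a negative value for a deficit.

By the sectoral-balances identity, CA = (S_private - I) + (T - G).
Private balance = 14.9 - 19.1 = -4.2
Government balance (T - G) = -4.5
CA = -4.2 + (-4.5) = -8.7

-8.7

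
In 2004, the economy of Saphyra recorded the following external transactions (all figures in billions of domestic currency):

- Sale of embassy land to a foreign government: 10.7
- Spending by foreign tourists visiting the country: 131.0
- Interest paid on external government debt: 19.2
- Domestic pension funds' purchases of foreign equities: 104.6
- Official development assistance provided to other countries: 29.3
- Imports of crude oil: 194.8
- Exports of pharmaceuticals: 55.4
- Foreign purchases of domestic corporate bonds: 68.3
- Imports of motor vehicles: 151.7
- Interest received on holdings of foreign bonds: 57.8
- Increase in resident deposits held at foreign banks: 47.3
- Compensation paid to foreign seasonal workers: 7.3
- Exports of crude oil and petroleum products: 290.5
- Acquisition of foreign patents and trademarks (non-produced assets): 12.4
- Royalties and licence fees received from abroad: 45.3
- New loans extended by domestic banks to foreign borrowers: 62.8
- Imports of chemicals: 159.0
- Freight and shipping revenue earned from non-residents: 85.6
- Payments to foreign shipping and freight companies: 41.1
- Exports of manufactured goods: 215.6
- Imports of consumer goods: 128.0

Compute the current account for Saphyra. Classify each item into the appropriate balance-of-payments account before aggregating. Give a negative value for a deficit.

150.8

Goods: 55.4 - 151.7 + 215.6 - 159.0 + 290.5 - 128.0 - 194.8 = -72.0
Services: 85.6 + 131.0 - 41.1 + 45.3 = 220.8
Primary income: -7.3 + 57.8 - 19.2 = 31.3
Secondary income: -29.3
Current account = (-72.0) + 220.8 + 31.3 + (-29.3) = 150.8
(Excluded from the current account — capital account: sale of embassy land to a foreign government 10.7, acquisition of foreign patents and trademarks (non-produced assets) 12.4; financial account: domestic pension funds' purchases of foreign equities 104.6, foreign purchases of domestic corporate bonds 68.3, increase in resident deposits held at foreign banks 47.3, new loans extended by domestic banks to foreign borrowers 62.8.)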